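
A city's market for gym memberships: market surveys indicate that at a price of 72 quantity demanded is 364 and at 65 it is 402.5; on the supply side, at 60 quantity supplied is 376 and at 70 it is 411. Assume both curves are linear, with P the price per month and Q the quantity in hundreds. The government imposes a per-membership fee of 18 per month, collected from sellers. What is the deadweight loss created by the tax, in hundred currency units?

Deadweight loss = 346.5 hundred.

Demand slope: (402.5 − 364)/(65 − 72) = -5.5, so Qd = 760 − 5.5P.
Supply slope: (411 − 376)/(70 − 60) = 3.5, so Qs = 3.5P + 166.
Before the tax: set 760 − 5.5P = 3.5P + 166 → P* = 66, Q* = 397.
With the tax collected from sellers, supply shifts: Qs = 3.5(P − 18) + 166.
Solving gives Q = 358.5 with consumers paying 73 and sellers receiving 55 (the 18 wedge).
Quantity falls by |ΔQ| = |397 − 358.5| = 38.5.
DWL = ½ · t · |ΔQ| = ½ · 18 · 38.5 = 346.5.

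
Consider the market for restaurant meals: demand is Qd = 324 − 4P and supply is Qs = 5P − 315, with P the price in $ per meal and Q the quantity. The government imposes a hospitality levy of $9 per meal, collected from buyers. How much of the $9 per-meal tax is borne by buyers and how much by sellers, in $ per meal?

Without the tax, 324 − 4P = 5P − 315 gives 9P = 639, so P* = $71 and Q* = 40.
With the tax collected from buyers, demand (in seller-price terms) shifts: Qd = 324 − 4(P + 9).
New equilibrium: buyers pay $76, sellers receive $67, Q = 20. (Wedge: Pb − Ps = 9.)
Burden on buyers: $5; on sellers: $4. (They sum to $9.)
The less price-elastic side of the market bears the larger share of a per-unit tax.

Buyers bear $5 per meal; sellers bear $4 per meal.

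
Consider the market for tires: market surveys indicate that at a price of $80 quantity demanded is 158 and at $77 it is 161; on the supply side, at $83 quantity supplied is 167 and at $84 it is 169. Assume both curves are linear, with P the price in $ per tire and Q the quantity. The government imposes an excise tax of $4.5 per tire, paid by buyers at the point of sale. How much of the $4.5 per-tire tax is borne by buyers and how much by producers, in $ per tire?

Buyers bear $3 per tire; producers bear $1.5 per tire.

Demand slope: (161 − 158)/(77 − 80) = -1, so Qd = 238 − P.
Supply slope: (169 − 167)/(84 − 83) = 2, so Qs = 2P + 1.
Without the tax, 238 − P = 2P + 1 gives 3P = 237, so P* = $79 and Q* = 159.
With the tax collected from buyers, demand (in seller-price terms) shifts: Qd = 238 − (P + 4.5).
Solving gives Q = 156 with buyers paying $82 and producers receiving $77.5 (the $4.5 wedge).
Burden on buyers: $3; on producers: $1.5. (They sum to $4.5.)
The less price-elastic side of the market bears the larger share of a per-unit tax.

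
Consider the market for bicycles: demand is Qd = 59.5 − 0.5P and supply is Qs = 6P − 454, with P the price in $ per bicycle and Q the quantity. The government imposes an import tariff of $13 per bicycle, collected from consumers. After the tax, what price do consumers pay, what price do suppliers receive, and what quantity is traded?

Without the tax, 59.5 − 0.5P = 6P − 454 gives 6.5P = 513.5, so P* = $79 and Q* = 20.
With the tax collected from consumers, demand (in seller-price terms) shifts: Qd = 59.5 − 0.5(P + 13).
New equilibrium: consumers pay $91, suppliers receive $78, Q = 14. (Wedge: Pb − Ps = 13.)
The less price-elastic side of the market bears the larger share of a per-unit tax.

Consumers pay $91; suppliers receive $78; quantity = 14.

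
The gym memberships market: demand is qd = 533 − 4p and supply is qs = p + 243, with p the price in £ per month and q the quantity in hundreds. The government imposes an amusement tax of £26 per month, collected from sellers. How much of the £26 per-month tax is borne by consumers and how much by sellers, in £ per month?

Before the tax: set 533 − 4p = p + 243 → p* = £58, q* = 301.
With the tax collected from sellers, supply shifts: qs = (p − 26) + 243.
Solving gives q = 280.2 with consumers paying £63.2 and sellers receiving £37.2 (the £26 wedge).
Burden on consumers: £5.2; on sellers: £20.8. (They sum to £26.)
The less price-elastic side of the market bears the larger share of a per-unit tax.

Consumers bear £5.2 per month; sellers bear £20.8 per month.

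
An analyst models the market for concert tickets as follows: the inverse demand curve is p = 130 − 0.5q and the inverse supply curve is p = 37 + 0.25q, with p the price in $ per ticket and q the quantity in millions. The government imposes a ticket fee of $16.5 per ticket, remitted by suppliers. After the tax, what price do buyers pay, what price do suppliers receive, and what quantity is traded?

Rewrite in direct form: qd = 260 − 2p and qs = 4p − 148.
Without the tax, 260 − 2p = 4p − 148 gives 6p = 408, so p* = $68 and q* = 124.
With the tax collected from suppliers, supply shifts: qs = 4(p − 16.5) − 148.
Solving gives q = 102 with buyers paying $79 and suppliers receiving $62.5 (the $16.5 wedge).
The less price-elastic side of the market bears the larger share of a per-unit tax.

Buyers pay $79; suppliers receive $62.5; quantity = 102.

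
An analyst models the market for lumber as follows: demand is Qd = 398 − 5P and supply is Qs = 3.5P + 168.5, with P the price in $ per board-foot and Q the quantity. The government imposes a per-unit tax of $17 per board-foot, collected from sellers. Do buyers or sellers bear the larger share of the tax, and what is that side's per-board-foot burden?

Sellers bear the larger share: $10 per board-foot.

Without the tax, 398 − 5P = 3.5P + 168.5 gives 8.5P = 229.5, so P* = $27 and Q* = 263.
With the tax collected from sellers, supply shifts: Qs = 3.5(P − 17) + 168.5.
Solving gives Q = 228 with buyers paying $34 and sellers receiving $17 (the $17 wedge).
Per-board-foot burden: buyers $7, sellers $10.
Sellers take the larger share because supply is less price-elastic here (demand slope 5 vs supply slope 3.5).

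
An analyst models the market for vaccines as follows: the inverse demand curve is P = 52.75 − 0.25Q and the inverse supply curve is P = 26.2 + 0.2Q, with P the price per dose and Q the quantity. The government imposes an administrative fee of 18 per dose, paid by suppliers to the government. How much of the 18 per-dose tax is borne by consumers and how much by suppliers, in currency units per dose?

Rewrite in direct form: Qd = 211 − 4P and Qs = 5P − 131.
Before the tax: set 211 − 4P = 5P − 131 → P* = 38, Q* = 59.
With the tax collected from suppliers, supply shifts: Qs = 5(P − 18) − 131.
Solving gives Q = 19 with consumers paying 48 and suppliers receiving 30 (the 18 wedge).
Burden on consumers: 10; on suppliers: 8. (They sum to 18.)
The less price-elastic side of the market bears the larger share of a per-unit tax.

Consumers bear 10 per dose; suppliers bear 8 per dose.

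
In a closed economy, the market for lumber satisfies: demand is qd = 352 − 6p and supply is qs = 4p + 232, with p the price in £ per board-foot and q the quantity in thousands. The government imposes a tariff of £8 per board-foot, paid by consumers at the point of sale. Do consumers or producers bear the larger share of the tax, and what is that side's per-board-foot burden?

Producers bear the larger share: £4.8 per board-foot.

Before the tax: set 352 − 6p = 4p + 232 → p* = £12, q* = 280.
With the tax collected from consumers, demand (in seller-price terms) shifts: qd = 352 − 6(p + 8).
New equilibrium: consumers pay £15.2, producers receive £7.2, q = 260.8. (Wedge: pb − ps = 8.)
Per-board-foot burden: consumers £3.2, producers £4.8.
Producers take the larger share because supply is less price-elastic here (demand slope 6 vs supply slope 4).
The less price-elastic side of the market bears the larger share of a per-unit tax.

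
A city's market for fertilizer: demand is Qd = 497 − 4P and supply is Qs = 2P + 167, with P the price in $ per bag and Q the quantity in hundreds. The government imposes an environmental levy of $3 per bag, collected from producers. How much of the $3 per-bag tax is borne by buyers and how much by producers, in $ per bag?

Before the tax: set 497 − 4P = 2P + 167 → P* = $55, Q* = 277.
With the tax collected from producers, supply shifts: Qs = 2(P − 3) + 167.
New equilibrium: buyers pay $56, producers receive $53, Q = 273. (Wedge: Pb − Ps = 3.)
Burden on buyers: $1; on producers: $2. (They sum to $3.)
The less price-elastic side of the market bears the larger share of a per-unit tax.

Buyers bear $1 per bag; producers bear $2 per bag.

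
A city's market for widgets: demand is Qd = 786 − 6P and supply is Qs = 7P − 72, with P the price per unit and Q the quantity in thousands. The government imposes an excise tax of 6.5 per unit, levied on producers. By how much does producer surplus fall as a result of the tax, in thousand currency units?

Producer surplus falls by 1138.5 thousand.

Before the tax: set 786 − 6P = 7P − 72 → P* = 66, Q* = 390.
With the tax collected from producers, supply shifts: Qs = 7(P − 6.5) − 72.
Solving gives Q = 369 with buyers paying 69.5 and producers receiving 63 (the 6.5 wedge).
ΔPS is the trapezoid between Q = 369 and Q = 390 of height 3: ½ · (390 + 369) · 3 = 1138.5.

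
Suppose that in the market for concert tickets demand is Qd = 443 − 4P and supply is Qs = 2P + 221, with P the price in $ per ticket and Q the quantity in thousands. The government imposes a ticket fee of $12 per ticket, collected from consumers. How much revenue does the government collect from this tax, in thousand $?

Before the tax: set 443 − 4P = 2P + 221 → P* = $37, Q* = 295.
With the tax collected from consumers, demand (in seller-price terms) shifts: Qd = 443 − 4(P + 12).
New equilibrium: consumers pay $41, suppliers receive $29, Q = 279. (Wedge: Pb − Ps = 12.)
Revenue = t · Q = 12 · 279 = $3348.

Tax revenue = $3348 thousand.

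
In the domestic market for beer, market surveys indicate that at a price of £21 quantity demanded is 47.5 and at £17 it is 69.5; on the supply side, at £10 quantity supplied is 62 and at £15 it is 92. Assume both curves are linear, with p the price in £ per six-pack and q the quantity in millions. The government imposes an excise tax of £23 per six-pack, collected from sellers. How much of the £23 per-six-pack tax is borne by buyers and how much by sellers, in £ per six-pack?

Demand slope: (69.5 − 47.5)/(17 − 21) = -5.5, so qd = 163 − 5.5p.
Supply slope: (92 − 62)/(15 − 10) = 6, so qs = 6p + 2.
Without the tax, 163 − 5.5p = 6p + 2 gives 11.5p = 161, so p* = £14 and q* = 86.
With the tax collected from sellers, supply shifts: qs = 6(p − 23) + 2.
New equilibrium: buyers pay £26, sellers receive £3, q = 20. (Wedge: pb − ps = 23.)
Burden on buyers: £12; on sellers: £11. (They sum to £23.)

Buyers bear £12 per six-pack; sellers bear £11 per six-pack.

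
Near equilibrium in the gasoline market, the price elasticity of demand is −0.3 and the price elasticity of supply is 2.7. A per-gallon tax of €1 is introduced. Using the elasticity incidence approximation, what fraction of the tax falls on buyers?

Buyers' share ≈ 0.9.

Incidence ratio: buyers' share ≈ εs / (εs + |εd|) = 2.7 / (2.7 + 0.3) = 0.9.
Supply is the more elastic side, so buyers bear the larger share.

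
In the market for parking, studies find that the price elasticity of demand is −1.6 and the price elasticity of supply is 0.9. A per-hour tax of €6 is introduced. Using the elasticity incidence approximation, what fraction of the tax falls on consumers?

Consumers' share ≈ 0.36.

Incidence ratio: consumers' share ≈ εs / (εs + |εd|) = 0.9 / (0.9 + 1.6) = 0.36.
Supply is the less elastic side, so consumers bear the smaller share.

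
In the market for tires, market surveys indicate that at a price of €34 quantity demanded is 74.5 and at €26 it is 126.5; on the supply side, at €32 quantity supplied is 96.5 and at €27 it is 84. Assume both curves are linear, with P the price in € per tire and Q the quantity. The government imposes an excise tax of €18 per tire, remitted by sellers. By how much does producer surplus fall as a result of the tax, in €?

Producer surplus falls by €1010.75.

Demand slope: (126.5 − 74.5)/(26 − 34) = -6.5, so Qd = 295.5 − 6.5P.
Supply slope: (84 − 96.5)/(27 − 32) = 2.5, so Qs = 2.5P + 16.5.
Without the tax, 295.5 − 6.5P = 2.5P + 16.5 gives 9P = 279, so P* = €31 and Q* = 94.
With the tax collected from sellers, supply shifts: Qs = 2.5(P − 18) + 16.5.
Solving gives Q = 61.5 with consumers paying €36 and sellers receiving €18 (the €18 wedge).
ΔPS is the trapezoid between Q = 61.5 and Q = 94 of height €13: ½ · (94 + 61.5) · 13 = €1010.75.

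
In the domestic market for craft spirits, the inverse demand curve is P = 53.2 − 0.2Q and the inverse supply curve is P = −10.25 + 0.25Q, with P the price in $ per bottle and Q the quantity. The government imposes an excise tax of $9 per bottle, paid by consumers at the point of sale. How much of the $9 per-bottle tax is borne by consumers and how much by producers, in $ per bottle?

Consumers bear $4 per bottle; producers bear $5 per bottle.

Rewrite in direct form: Qd = 266 − 5P and Qs = 4P + 41.
Before the tax: set 266 − 5P = 4P + 41 → P* = $25, Q* = 141.
With the tax collected from consumers, demand (in seller-price terms) shifts: Qd = 266 − 5(P + 9).
New equilibrium: consumers pay $29, producers receive $20, Q = 121. (Wedge: Pb − Ps = 9.)
Burden on consumers: $4; on producers: $5. (They sum to $9.)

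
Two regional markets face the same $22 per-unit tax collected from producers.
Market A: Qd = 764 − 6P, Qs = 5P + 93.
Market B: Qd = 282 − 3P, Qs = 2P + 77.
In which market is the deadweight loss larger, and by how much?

Market A: pre-tax P* = $61, Q* = 398; post-tax Q = 338; deadweight loss = $660.
Market B: pre-tax P* = $41, Q* = 159; post-tax Q = 132.6; deadweight loss = $290.4.
Difference: $660 vs $290.4 → market A is larger by $369.6.

Market A, by $369.6.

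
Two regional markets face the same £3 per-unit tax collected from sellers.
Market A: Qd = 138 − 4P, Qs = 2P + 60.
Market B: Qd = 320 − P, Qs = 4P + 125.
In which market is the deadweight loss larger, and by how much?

Market A, by £2.4.

Market A: pre-tax P* = £13, Q* = 86; post-tax Q = 82; deadweight loss = £6.
Market B: pre-tax P* = £39, Q* = 281; post-tax Q = 278.6; deadweight loss = £3.6.
Difference: £6 vs £3.6 → market A is larger by £2.4.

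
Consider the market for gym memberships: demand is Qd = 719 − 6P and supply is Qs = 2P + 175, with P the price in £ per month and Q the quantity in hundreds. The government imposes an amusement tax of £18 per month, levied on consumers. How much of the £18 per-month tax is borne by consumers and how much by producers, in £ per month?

Consumers bear £4.5 per month; producers bear £13.5 per month.

Without the tax, 719 − 6P = 2P + 175 gives 8P = 544, so P* = £68 and Q* = 311.
With the tax collected from consumers, demand (in seller-price terms) shifts: Qd = 719 − 6(P + 18).
New equilibrium: consumers pay £72.5, producers receive £54.5, Q = 284. (Wedge: Pb − Ps = 18.)
Burden on consumers: £4.5; on producers: £13.5. (They sum to £18.)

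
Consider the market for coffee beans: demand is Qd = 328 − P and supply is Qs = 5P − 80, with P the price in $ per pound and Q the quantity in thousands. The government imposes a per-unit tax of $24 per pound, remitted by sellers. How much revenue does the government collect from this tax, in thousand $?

Tax revenue = $5760 thousand.

Before the tax: set 328 − P = 5P − 80 → P* = $68, Q* = 260.
With the tax collected from sellers, supply shifts: Qs = 5(P − 24) − 80.
Solving gives Q = 240 with buyers paying $88 and sellers receiving $64 (the $24 wedge).
Revenue = t · Q = 24 · 240 = $5760.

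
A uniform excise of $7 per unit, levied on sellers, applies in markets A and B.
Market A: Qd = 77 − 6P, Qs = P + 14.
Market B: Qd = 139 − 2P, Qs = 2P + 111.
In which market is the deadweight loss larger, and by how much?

Market A: pre-tax P* = $9, Q* = 23; post-tax Q = 17; deadweight loss = $21.
Market B: pre-tax P* = $7, Q* = 125; post-tax Q = 118; deadweight loss = $24.5.
Difference: $21 vs $24.5 → market B is larger by $3.5.

Market B, by $3.5.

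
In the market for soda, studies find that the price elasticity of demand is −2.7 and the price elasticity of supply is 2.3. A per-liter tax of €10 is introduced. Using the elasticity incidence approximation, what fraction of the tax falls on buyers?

Incidence ratio: buyers' share ≈ εs / (εs + |εd|) = 2.3 / (2.3 + 2.7) = 0.46.
Supply is the less elastic side, so buyers bear the smaller share.

Buyers' share ≈ 0.46.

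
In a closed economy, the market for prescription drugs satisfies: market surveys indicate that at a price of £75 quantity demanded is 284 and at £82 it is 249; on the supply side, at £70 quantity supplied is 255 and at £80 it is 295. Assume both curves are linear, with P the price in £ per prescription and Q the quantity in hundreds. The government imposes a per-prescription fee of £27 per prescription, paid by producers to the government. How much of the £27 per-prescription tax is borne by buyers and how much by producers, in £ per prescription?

Demand slope: (249 − 284)/(82 − 75) = -5, so Qd = 659 − 5P.
Supply slope: (295 − 255)/(80 − 70) = 4, so Qs = 4P − 25.
Without the tax, 659 − 5P = 4P − 25 gives 9P = 684, so P* = £76 and Q* = 279.
With the tax collected from producers, supply shifts: Qs = 4(P − 27) − 25.
Solving gives Q = 219 with buyers paying £88 and producers receiving £61 (the £27 wedge).
Burden on buyers: £12; on producers: £15. (They sum to £27.)

Buyers bear £12 per prescription; producers bear £15 per prescription.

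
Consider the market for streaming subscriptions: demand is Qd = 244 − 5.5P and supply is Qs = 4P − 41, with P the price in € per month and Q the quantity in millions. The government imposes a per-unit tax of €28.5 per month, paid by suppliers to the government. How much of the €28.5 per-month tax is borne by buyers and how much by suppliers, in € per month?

Buyers bear €12 per month; suppliers bear €16.5 per month.

Without the tax, 244 − 5.5P = 4P − 41 gives 9.5P = 285, so P* = €30 and Q* = 79.
With the tax collected from suppliers, supply shifts: Qs = 4(P − 28.5) − 41.
Solving gives Q = 13 with buyers paying €42 and suppliers receiving €13.5 (the €28.5 wedge).
Burden on buyers: €12; on suppliers: €16.5. (They sum to €28.5.)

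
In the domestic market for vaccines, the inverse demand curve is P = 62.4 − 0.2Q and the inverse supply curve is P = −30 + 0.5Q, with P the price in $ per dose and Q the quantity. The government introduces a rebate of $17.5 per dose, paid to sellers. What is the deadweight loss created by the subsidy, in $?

Rewrite in direct form: Qd = 312 − 5P and Qs = 2P + 60.
Without the subsidy, 312 − 5P = 2P + 60 gives 7P = 252, so P* = $36 and Q* = 132.
With a per-unit subsidy paid to sellers, each receives P + 17.5 per unit sold, so supply becomes Qs = 2(P + 17.5) + 60.
New equilibrium: buyers pay $31, sellers receive $48.5, Q = 157. (Wedge: Pb − Ps = −17.5.)
Quantity rises by |ΔQ| = |132 − 157| = 25.
DWL = ½ · t · |ΔQ| = ½ · 17.5 · 25 = $218.75.

Deadweight loss = $218.75.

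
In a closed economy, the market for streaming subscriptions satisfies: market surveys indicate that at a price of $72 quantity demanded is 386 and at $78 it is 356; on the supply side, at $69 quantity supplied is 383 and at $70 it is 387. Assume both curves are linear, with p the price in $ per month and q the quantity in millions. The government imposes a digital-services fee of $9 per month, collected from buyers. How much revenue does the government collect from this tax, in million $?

Tax revenue = $3339 million.

Demand slope: (356 − 386)/(78 − 72) = -5, so qd = 746 − 5p.
Supply slope: (387 − 383)/(70 − 69) = 4, so qs = 4p + 107.
Before the tax: set 746 − 5p = 4p + 107 → p* = $71, q* = 391.
With the tax collected from buyers, demand (in seller-price terms) shifts: qd = 746 − 5(p + 9).
Solving gives q = 371 with buyers paying $75 and sellers receiving $66 (the $9 wedge).
Revenue = t · Q = 9 · 371 = $3339.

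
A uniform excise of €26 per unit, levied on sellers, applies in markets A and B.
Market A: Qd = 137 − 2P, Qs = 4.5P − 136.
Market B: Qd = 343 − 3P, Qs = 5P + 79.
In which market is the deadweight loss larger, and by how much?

Market B, by €165.75.

Market A: pre-tax P* = €42, Q* = 53; post-tax Q = 17; deadweight loss = €468.
Market B: pre-tax P* = €33, Q* = 244; post-tax Q = 195.25; deadweight loss = €633.75.
Difference: €468 vs €633.75 → market B is larger by €165.75.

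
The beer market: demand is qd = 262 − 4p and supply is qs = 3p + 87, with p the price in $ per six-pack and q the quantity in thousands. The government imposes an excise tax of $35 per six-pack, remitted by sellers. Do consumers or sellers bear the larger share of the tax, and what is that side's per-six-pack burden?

Without the tax, 262 − 4p = 3p + 87 gives 7p = 175, so p* = $25 and q* = 162.
With the tax collected from sellers, supply shifts: qs = 3(p − 35) + 87.
New equilibrium: consumers pay $40, sellers receive $5, q = 102. (Wedge: pb − ps = 35.)
Per-six-pack burden: consumers $15, sellers $20.
Sellers take the larger share because supply is less price-elastic here (demand slope 4 vs supply slope 3).

Sellers bear the larger share: $20 per six-pack.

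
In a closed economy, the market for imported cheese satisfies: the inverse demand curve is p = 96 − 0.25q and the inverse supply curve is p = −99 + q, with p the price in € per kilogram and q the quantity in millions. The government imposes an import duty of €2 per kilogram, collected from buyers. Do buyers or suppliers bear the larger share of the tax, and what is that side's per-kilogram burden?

Suppliers bear the larger share: €1.6 per kilogram.

Rewrite in direct form: qd = 384 − 4p and qs = p + 99.
Before the tax: set 384 − 4p = p + 99 → p* = €57, q* = 156.
With the tax collected from buyers, demand (in seller-price terms) shifts: qd = 384 − 4(p + 2).
Solving gives q = 154.4 with buyers paying €57.4 and suppliers receiving €55.4 (the €2 wedge).
Per-kilogram burden: buyers €0.4, suppliers €1.6.
Suppliers take the larger share because supply is less price-elastic here (demand slope 4 vs supply slope 1).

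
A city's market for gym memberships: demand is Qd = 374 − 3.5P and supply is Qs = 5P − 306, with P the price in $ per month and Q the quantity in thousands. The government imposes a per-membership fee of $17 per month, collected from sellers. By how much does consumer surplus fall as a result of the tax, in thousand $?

Consumer surplus falls by $765 thousand.

Before the tax: set 374 − 3.5P = 5P − 306 → P* = $80, Q* = 94.
With the tax collected from sellers, supply shifts: Qs = 5(P − 17) − 306.
New equilibrium: consumers pay $90, sellers receive $73, Q = 59. (Wedge: Pb − Ps = 17.)
ΔCS is the trapezoid between Q = 59 and Q = 94 of height $10: ½ · (94 + 59) · 10 = $765.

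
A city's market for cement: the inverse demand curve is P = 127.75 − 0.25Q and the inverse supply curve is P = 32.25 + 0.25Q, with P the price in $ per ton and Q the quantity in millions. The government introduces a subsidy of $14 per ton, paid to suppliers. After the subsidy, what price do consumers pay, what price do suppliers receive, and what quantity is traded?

Consumers pay $73; suppliers receive $87; quantity = 219.

Rewrite in direct form: Qd = 511 − 4P and Qs = 4P − 129.
Without the subsidy, 511 − 4P = 4P − 129 gives 8P = 640, so P* = $80 and Q* = 191.
With a per-unit subsidy paid to suppliers, each receives P + 14 per unit sold, so supply becomes Qs = 4(P + 14) − 129.
New equilibrium: consumers pay $73, suppliers receive $87, Q = 219. (Wedge: Pb − Ps = −14.)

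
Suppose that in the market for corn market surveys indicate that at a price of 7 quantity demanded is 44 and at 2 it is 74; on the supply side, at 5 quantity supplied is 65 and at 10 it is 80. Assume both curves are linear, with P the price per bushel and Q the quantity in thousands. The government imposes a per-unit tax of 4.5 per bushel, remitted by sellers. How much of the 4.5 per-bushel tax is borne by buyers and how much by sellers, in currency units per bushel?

Buyers bear 1.5 per bushel; sellers bear 3 per bushel.

Demand slope: (74 − 44)/(2 − 7) = -6, so Qd = 86 − 6P.
Supply slope: (80 − 65)/(10 − 5) = 3, so Qs = 3P + 50.
Before the tax: set 86 − 6P = 3P + 50 → P* = 4, Q* = 62.
With the tax collected from sellers, supply shifts: Qs = 3(P − 4.5) + 50.
New equilibrium: buyers pay 5.5, sellers receive 1, Q = 53. (Wedge: Pb − Ps = 4.5.)
Burden on buyers: 1.5; on sellers: 3. (They sum to 4.5.)
The less price-elastic side of the market bears the larger share of a per-unit tax.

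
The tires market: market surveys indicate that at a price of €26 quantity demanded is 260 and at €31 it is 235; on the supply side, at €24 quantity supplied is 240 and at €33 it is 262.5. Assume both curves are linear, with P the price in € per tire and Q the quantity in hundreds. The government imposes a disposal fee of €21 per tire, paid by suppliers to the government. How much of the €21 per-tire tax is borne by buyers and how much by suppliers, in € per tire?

Buyers bear €7 per tire; suppliers bear €14 per tire.

Demand slope: (235 − 260)/(31 − 26) = -5, so Qd = 390 − 5P.
Supply slope: (262.5 − 240)/(33 − 24) = 2.5, so Qs = 2.5P + 180.
Before the tax: set 390 − 5P = 2.5P + 180 → P* = €28, Q* = 250.
With the tax collected from suppliers, supply shifts: Qs = 2.5(P − 21) + 180.
Solving gives Q = 215 with buyers paying €35 and suppliers receiving €14 (the €21 wedge).
Burden on buyers: €7; on suppliers: €14. (They sum to €21.)
The less price-elastic side of the market bears the larger share of a per-unit tax.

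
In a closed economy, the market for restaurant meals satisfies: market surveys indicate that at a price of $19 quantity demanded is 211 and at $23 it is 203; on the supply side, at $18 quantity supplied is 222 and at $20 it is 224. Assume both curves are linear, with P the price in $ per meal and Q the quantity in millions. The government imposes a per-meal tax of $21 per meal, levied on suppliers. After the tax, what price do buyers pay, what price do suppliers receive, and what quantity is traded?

Buyers pay $22; suppliers receive $1; quantity = 205.

Demand slope: (203 − 211)/(23 − 19) = -2, so Qd = 249 − 2P.
Supply slope: (224 − 222)/(20 − 18) = 1, so Qs = P + 204.
Without the tax, 249 − 2P = P + 204 gives 3P = 45, so P* = $15 and Q* = 219.
With the tax collected from suppliers, supply shifts: Qs = (P − 21) + 204.
New equilibrium: buyers pay $22, suppliers receive $1, Q = 205. (Wedge: Pb − Ps = 21.)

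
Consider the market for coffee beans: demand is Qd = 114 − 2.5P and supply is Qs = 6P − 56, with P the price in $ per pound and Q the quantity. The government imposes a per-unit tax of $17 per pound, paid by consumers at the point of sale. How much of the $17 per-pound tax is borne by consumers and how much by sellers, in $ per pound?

Without the tax, 114 − 2.5P = 6P − 56 gives 8.5P = 170, so P* = $20 and Q* = 64.
With the tax collected from consumers, demand (in seller-price terms) shifts: Qd = 114 − 2.5(P + 17).
Solving gives Q = 34 with consumers paying $32 and sellers receiving $15 (the $17 wedge).
Burden on consumers: $12; on sellers: $5. (They sum to $17.)

Consumers bear $12 per pound; sellers bear $5 per pound.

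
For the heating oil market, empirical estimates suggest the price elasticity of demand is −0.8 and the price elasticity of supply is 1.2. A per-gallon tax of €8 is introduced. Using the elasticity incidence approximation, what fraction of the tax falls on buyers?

Buyers' share ≈ 0.6.

Incidence ratio: buyers' share ≈ εs / (εs + |εd|) = 1.2 / (1.2 + 0.8) = 0.6.
Supply is the more elastic side, so buyers bear the larger share.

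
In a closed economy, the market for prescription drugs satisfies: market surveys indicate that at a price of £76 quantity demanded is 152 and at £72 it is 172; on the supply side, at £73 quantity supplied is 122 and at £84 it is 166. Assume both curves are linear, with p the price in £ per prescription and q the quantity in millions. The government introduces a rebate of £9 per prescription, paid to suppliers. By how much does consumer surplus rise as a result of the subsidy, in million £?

Demand slope: (172 − 152)/(72 − 76) = -5, so qd = 532 − 5p.
Supply slope: (166 − 122)/(84 − 73) = 4, so qs = 4p − 170.
Before the subsidy: set 532 − 5p = 4p − 170 → p* = £78, q* = 142.
With a per-unit subsidy paid to suppliers, each receives p + 9 per unit sold, so supply becomes qs = 4(p + 9) − 170.
Solving gives q = 162 with consumers paying £74 and suppliers receiving £83 (the £9 wedge).
ΔCS is the trapezoid between Q = 162 and Q = 142 of height £4: ½ · (142 + 162) · 4 = £608.

Consumer surplus rises by £608 million.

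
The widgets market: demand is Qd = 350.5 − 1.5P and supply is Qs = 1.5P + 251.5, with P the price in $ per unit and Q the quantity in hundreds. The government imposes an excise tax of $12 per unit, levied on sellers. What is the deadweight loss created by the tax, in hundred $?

Deadweight loss = $54 hundred.

Without the tax, 350.5 − 1.5P = 1.5P + 251.5 gives 3P = 99, so P* = $33 and Q* = 301.
With the tax collected from sellers, supply shifts: Qs = 1.5(P − 12) + 251.5.
Solving gives Q = 292 with consumers paying $39 and sellers receiving $27 (the $12 wedge).
Quantity falls by |ΔQ| = |301 − 292| = 9.
DWL = ½ · t · |ΔQ| = ½ · 12 · 9 = $54.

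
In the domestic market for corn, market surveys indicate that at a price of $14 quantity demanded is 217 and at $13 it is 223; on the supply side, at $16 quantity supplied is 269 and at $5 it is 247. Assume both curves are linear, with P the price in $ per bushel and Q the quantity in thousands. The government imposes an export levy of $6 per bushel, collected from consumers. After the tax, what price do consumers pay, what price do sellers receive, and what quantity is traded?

Demand slope: (223 − 217)/(13 − 14) = -6, so Qd = 301 − 6P.
Supply slope: (247 − 269)/(5 − 16) = 2, so Qs = 2P + 237.
Without the tax, 301 − 6P = 2P + 237 gives 8P = 64, so P* = $8 and Q* = 253.
With the tax collected from consumers, demand (in seller-price terms) shifts: Qd = 301 − 6(P + 6).
Solving gives Q = 244 with consumers paying $9.5 and sellers receiving $3.5 (the $6 wedge).

Consumers pay $9.5; sellers receive $3.5; quantity = 244.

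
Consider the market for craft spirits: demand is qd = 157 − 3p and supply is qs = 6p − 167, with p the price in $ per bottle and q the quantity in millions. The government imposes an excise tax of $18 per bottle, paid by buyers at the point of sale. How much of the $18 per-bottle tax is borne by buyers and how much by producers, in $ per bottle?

Without the tax, 157 − 3p = 6p − 167 gives 9p = 324, so p* = $36 and q* = 49.
With the tax collected from buyers, demand (in seller-price terms) shifts: qd = 157 − 3(p + 18).
Solving gives q = 13 with buyers paying $48 and producers receiving $30 (the $18 wedge).
Burden on buyers: $12; on producers: $6. (They sum to $18.)

Buyers bear $12 per bottle; producers bear $6 per bottle.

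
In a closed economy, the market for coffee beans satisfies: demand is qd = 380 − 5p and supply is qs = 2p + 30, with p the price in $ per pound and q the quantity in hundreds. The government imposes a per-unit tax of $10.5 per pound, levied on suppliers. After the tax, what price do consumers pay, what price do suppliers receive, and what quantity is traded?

Consumers pay $53; suppliers receive $42.5; quantity = 115.

Without the tax, 380 − 5p = 2p + 30 gives 7p = 350, so p* = $50 and q* = 130.
With the tax collected from suppliers, supply shifts: qs = 2(p − 10.5) + 30.
Solving gives q = 115 with consumers paying $53 and suppliers receiving $42.5 (the $10.5 wedge).
The less price-elastic side of the market bears the larger share of a per-unit tax.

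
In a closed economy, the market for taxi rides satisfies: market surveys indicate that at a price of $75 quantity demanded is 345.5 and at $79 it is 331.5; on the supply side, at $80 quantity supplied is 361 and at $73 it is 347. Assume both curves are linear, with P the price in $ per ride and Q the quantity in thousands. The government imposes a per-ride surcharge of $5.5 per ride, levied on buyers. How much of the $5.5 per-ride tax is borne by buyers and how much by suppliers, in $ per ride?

Buyers bear $2 per ride; suppliers bear $3.5 per ride.

Demand slope: (331.5 − 345.5)/(79 − 75) = -3.5, so Qd = 608 − 3.5P.
Supply slope: (347 − 361)/(73 − 80) = 2, so Qs = 2P + 201.
Without the tax, 608 − 3.5P = 2P + 201 gives 5.5P = 407, so P* = $74 and Q* = 349.
With the tax collected from buyers, demand (in seller-price terms) shifts: Qd = 608 − 3.5(P + 5.5).
New equilibrium: buyers pay $76, suppliers receive $70.5, Q = 342. (Wedge: Pb − Ps = 5.5.)
Burden on buyers: $2; on suppliers: $3.5. (They sum to $5.5.)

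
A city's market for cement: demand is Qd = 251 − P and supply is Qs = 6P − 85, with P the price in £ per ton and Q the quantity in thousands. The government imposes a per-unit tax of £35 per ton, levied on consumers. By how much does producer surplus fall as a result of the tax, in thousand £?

Producer surplus falls by £940 thousand.

Without the tax, 251 − P = 6P − 85 gives 7P = 336, so P* = £48 and Q* = 203.
With the tax collected from consumers, demand (in seller-price terms) shifts: Qd = 251 − (P + 35).
New equilibrium: consumers pay £78, suppliers receive £43, Q = 173. (Wedge: Pb − Ps = 35.)
ΔPS is the trapezoid between Q = 173 and Q = 203 of height £5: ½ · (203 + 173) · 5 = £940.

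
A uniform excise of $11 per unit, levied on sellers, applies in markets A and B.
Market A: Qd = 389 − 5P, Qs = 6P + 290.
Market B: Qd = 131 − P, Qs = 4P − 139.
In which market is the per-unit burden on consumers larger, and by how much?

Market A: pre-tax P* = $9, Q* = 344; post-tax Q = 314; per-unit burden on consumers = $6.
Market B: pre-tax P* = $54, Q* = 77; post-tax Q = 68.2; per-unit burden on consumers = $8.8.
Difference: $6 vs $8.8 → market B is larger by $2.8.

Market B, by $2.8.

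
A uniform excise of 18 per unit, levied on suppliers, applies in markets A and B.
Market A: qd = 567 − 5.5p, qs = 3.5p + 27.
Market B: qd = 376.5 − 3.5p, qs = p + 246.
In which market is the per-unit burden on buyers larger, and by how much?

Market A, by 3.

Market A: pre-tax p* = 60, q* = 237; post-tax q = 198.5; per-unit burden on buyers = 7.
Market B: pre-tax p* = 29, q* = 275; post-tax q = 261; per-unit burden on buyers = 4.
Difference: 7 vs 4 → market A is larger by 3.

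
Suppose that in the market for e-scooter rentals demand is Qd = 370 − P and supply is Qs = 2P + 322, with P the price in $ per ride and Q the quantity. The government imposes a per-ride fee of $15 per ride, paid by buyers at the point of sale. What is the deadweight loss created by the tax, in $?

Deadweight loss = $75.

Before the tax: set 370 − P = 2P + 322 → P* = $16, Q* = 354.
With the tax collected from buyers, demand (in seller-price terms) shifts: Qd = 370 − (P + 15).
New equilibrium: buyers pay $26, producers receive $11, Q = 344. (Wedge: Pb − Ps = 15.)
Quantity falls by |ΔQ| = |354 − 344| = 10.
DWL = ½ · t · |ΔQ| = ½ · 15 · 10 = $75.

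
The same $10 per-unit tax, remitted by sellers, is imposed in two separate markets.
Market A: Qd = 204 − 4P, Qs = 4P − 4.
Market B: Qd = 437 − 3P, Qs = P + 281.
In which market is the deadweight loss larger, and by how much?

Market A: pre-tax P* = $26, Q* = 100; post-tax Q = 80; deadweight loss = $100.
Market B: pre-tax P* = $39, Q* = 320; post-tax Q = 312.5; deadweight loss = $37.5.
Difference: $100 vs $37.5 → market A is larger by $62.5.

Market A, by $62.5.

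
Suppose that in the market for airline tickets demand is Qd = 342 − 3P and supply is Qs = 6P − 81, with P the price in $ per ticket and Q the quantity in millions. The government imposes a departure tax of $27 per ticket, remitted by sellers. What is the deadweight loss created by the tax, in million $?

Deadweight loss = $729 million.

Without the tax, 342 − 3P = 6P − 81 gives 9P = 423, so P* = $47 and Q* = 201.
With the tax collected from sellers, supply shifts: Qs = 6(P − 27) − 81.
New equilibrium: consumers pay $65, sellers receive $38, Q = 147. (Wedge: Pb − Ps = 27.)
Quantity falls by |ΔQ| = |201 − 147| = 54.
DWL = ½ · t · |ΔQ| = ½ · 27 · 54 = $729.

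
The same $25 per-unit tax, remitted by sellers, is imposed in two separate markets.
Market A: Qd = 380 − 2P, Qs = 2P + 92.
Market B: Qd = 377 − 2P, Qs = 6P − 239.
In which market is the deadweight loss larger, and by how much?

Market A: pre-tax P* = $72, Q* = 236; post-tax Q = 211; deadweight loss = $312.5.
Market B: pre-tax P* = $77, Q* = 223; post-tax Q = 185.5; deadweight loss = $468.75.
Difference: $312.5 vs $468.75 → market B is larger by $156.25.

Market B, by $156.25.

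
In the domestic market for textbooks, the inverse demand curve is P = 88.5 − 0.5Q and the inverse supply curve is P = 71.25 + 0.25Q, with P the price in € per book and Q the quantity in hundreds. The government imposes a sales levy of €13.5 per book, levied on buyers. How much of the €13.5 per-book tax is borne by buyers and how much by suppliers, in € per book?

Inverting to Q(P) form: Qd = 177 − 2P; Qs = 4P − 285.
Before the tax: set 177 − 2P = 4P − 285 → P* = €77, Q* = 23.
With the tax collected from buyers, demand (in seller-price terms) shifts: Qd = 177 − 2(P + 13.5).
Solving gives Q = 5 with buyers paying €86 and suppliers receiving €72.5 (the €13.5 wedge).
Burden on buyers: €9; on suppliers: €4.5. (They sum to €13.5.)
The less price-elastic side of the market bears the larger share of a per-unit tax.

Buyers bear €9 per book; suppliers bear €4.5 per book.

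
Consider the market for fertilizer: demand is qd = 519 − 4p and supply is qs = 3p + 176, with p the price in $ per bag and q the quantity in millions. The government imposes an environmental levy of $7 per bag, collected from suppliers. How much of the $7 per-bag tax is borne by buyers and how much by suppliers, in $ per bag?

Before the tax: set 519 − 4p = 3p + 176 → p* = $49, q* = 323.
With the tax collected from suppliers, supply shifts: qs = 3(p − 7) + 176.
New equilibrium: buyers pay $52, suppliers receive $45, q = 311. (Wedge: pb − ps = 7.)
Burden on buyers: $3; on suppliers: $4. (They sum to $7.)

Buyers bear $3 per bag; suppliers bear $4 per bag.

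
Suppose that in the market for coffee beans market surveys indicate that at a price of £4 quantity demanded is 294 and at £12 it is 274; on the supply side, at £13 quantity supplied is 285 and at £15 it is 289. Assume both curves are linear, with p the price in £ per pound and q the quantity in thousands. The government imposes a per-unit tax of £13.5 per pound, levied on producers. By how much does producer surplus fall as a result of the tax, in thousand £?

Demand slope: (274 − 294)/(12 − 4) = -2.5, so qd = 304 − 2.5p.
Supply slope: (289 − 285)/(15 − 13) = 2, so qs = 2p + 259.
Before the tax: set 304 − 2.5p = 2p + 259 → p* = £10, q* = 279.
With the tax collected from producers, supply shifts: qs = 2(p − 13.5) + 259.
New equilibrium: buyers pay £16, producers receive £2.5, q = 264. (Wedge: pb − ps = 13.5.)
ΔPS is the trapezoid between Q = 264 and Q = 279 of height £7.5: ½ · (279 + 264) · 7.5 = £2036.25.

Producer surplus falls by £2036.25 thousand.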